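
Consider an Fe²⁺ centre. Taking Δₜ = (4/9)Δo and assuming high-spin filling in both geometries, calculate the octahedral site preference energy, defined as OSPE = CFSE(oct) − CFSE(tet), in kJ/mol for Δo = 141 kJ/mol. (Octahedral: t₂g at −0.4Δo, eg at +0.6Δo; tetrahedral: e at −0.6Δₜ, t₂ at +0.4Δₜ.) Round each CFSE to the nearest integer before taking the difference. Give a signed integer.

Fe sits in group 8; removing 2 electrons leaves Fe²⁺ with 8 − 2 = 6 d electrons.
Octahedral (high-spin): t₂g⁴ eg², CFSE = 4(−0.4) + 2(+0.6) = -0.4Δo = -0.4 × 141 = -56 kJ/mol.
Tetrahedral e³ t₂³ gives -0.6Δₜ = -0.6 × (4/9) × 141 = -38 kJ/mol.
Subtracting, OSPE = -56 − (-38) = -18 kJ/mol.

-18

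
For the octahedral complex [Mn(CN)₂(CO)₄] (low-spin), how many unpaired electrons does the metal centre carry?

1

Ligand charges: 2×(-1) from CN⁻ and 4×(+0) from CO sum to -2; with overall charge +0, Mn is +2.
Mn²⁺: group 7, so d-count = 7 − 2 = 5.
Configuration: t2g^5 e_g^0, giving 1 unpaired electron.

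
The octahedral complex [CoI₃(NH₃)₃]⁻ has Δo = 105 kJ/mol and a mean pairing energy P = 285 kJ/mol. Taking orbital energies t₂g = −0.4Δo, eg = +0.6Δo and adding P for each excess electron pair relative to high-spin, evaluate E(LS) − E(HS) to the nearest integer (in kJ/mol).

180

Ligand charges: 3×(-1) from I⁻ and 3×(+0) from NH₃ sum to -3; with overall charge -1, Co is +2.
Co is in group 9, so Co²⁺ is d⁷ (9 − 2 = 7).
In the high-spin limit (t₂g⁵ eg²) the orbital term is -0.8Δo = -84 kJ/mol, with no excess pairing.
Low-spin: t₂g⁶ eg¹, orbital CFSE = -1.8Δo = -189 kJ/mol; plus 1 excess pair × P = +285 kJ/mol; total 96 kJ/mol.
E(LS) − E(HS) = 96 − (-84) = 180 kJ/mol.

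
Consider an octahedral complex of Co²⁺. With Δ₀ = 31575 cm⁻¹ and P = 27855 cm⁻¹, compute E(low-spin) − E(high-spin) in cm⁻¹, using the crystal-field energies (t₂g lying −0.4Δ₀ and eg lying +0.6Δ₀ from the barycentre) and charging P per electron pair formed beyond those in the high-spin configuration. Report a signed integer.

-3720

Co is in group 9, so Co²⁺ is d⁷ (9 − 2 = 7).
High-spin d⁷ fills as t₂g⁵ eg² with CFSE 5(−0.4) + 2(+0.6) = -0.8Δ₀ = -25260 cm⁻¹.
Low-spin: t₂g⁶ eg¹, orbital CFSE = -1.8Δ₀ = -56835 cm⁻¹; plus 1 excess pair × P = +27855 cm⁻¹; total -28980 cm⁻¹.
E(LS) − E(HS) = -28980 − (-25260) = -3720 cm⁻¹.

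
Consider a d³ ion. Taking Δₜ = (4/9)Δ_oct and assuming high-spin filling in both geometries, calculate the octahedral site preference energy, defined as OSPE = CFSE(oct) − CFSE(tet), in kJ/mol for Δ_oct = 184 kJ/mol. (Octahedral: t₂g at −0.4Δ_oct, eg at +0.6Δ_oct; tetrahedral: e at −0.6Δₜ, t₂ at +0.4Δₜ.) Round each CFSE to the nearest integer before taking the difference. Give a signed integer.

-156

In an octahedral site d³ (HS) is t2g^3 e_g^0, giving CFSE(oct) = -1.2Δ_oct = -221 kJ/mol.
Tetrahedral e^2 t2^1 gives -0.8Δₜ = -0.8 × (4/9) × 184 = -65 kJ/mol.
Subtracting, OSPE = -221 − (-65) = -156 kJ/mol.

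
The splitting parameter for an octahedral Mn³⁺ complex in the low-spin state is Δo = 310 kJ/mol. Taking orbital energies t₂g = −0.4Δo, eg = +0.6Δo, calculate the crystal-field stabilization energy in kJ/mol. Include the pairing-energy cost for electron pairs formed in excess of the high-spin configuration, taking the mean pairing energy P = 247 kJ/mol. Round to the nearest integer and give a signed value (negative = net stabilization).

-249

Mn sits in group 7; removing 3 electrons leaves Mn³⁺ with 7 − 3 = 4 d electrons.
The d⁴ electrons fill as t₂g⁴ eg⁰.
CFSE(orbital) = 4×(-0.4Δo) + 0×(0.6Δo) = -1.6Δo; with Δo = 310 kJ/mol that is -496 kJ/mol.
High-spin d⁴ would be t₂g³ eg¹ with 0 pairs; low-spin has 1, so 1 excess pair costs +1P = +247 kJ/mol.
Combining: -496 + 247 = -249 kJ/mol.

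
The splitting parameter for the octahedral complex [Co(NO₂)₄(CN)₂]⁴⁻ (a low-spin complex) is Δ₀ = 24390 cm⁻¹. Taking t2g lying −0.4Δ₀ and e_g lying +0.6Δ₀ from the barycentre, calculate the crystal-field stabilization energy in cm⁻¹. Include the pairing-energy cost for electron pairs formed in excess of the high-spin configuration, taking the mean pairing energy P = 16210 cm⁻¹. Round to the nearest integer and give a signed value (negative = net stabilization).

Ligand charges: 4×(-1) from NO₂⁻ and 2×(-1) from CN⁻ sum to -6; with overall charge -4, Co is +2.
Co sits in group 9; removing 2 electrons leaves Co²⁺ with 9 − 2 = 7 d electrons.
The d⁷ electrons fill as t2g^6 e_g^1.
The orbital stabilization is -1.8Δ₀ = -1.8 × 24390 = -43902 cm⁻¹.
High-spin d⁷ would be t2g^5 e_g^2 with 2 pairs; low-spin has 3, so 1 excess pair costs +1P = +16210 cm⁻¹.
Net CFSE = -43902 + 16210 = -27692 cm⁻¹.

-27692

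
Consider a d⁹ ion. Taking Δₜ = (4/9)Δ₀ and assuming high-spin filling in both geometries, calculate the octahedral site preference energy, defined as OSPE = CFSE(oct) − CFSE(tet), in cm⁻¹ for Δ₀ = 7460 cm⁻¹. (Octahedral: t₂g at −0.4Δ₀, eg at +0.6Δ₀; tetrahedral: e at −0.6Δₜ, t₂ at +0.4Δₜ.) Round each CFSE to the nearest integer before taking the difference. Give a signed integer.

-3150

Octahedral (high-spin): t₂g⁶ eg³, CFSE = 6(−0.4) + 3(+0.6) = -0.6Δ₀ = -0.6 × 7460 = -4476 cm⁻¹.
Tetrahedral: e⁴ t₂⁵, CFSE = 4(−0.6) + 5(+0.4) = -0.4Δₜ = -0.4 × (4/9) × 7460 = -1326 cm⁻¹.
OSPE = -4476 − (-1326) = -3150 cm⁻¹.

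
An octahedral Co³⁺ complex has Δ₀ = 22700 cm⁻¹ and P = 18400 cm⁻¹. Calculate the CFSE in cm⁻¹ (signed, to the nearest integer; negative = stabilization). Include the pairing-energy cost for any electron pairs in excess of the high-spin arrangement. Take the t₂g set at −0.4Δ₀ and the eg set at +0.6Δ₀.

-17680

Co sits in group 9; removing 3 electrons leaves Co³⁺ with 9 − 3 = 6 d electrons.
Here Δ₀ > P (22700 > 18400), so the low-spin state is favoured.
Filling d⁶ accordingly: t₂g⁶ eg⁰.
Orbital CFSE = -2.4Δ₀ = -2.4 × 22700 = -54480 cm⁻¹.
Excess pairs vs high-spin: 3 − 1 = 2; pairing cost = +36800 cm⁻¹.
Net CFSE = -54480 + 36800 = -17680 cm⁻¹.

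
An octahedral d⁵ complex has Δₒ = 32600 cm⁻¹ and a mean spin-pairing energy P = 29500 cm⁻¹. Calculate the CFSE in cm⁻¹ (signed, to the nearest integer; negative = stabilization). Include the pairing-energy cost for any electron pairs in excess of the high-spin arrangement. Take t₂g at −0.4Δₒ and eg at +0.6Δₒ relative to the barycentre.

-6200

Here Δₒ > P (32600 > 29500), so the low-spin state is favoured.
Configuration: t₂g⁵ eg⁰.
Orbital CFSE = -2.0Δₒ = -2.0 × 32600 = -65200 cm⁻¹.
Excess pairs vs high-spin: 2 − 0 = 2; pairing cost = +59000 cm⁻¹.
Net CFSE = -65200 + 59000 = -6200 cm⁻¹.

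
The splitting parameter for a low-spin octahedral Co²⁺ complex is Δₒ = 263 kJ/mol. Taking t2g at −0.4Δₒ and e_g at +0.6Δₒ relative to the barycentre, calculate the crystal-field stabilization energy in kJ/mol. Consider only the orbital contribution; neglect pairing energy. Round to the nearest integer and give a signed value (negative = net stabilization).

Co²⁺: group 9, so d-count = 9 − 2 = 7.
The d⁷ electrons fill as t2g^6 e_g^1.
Orbital CFSE = 6(-0.4) + 1(0.6) = -1.8Δₒ = -1.8 × 263 = -473 kJ/mol.

-473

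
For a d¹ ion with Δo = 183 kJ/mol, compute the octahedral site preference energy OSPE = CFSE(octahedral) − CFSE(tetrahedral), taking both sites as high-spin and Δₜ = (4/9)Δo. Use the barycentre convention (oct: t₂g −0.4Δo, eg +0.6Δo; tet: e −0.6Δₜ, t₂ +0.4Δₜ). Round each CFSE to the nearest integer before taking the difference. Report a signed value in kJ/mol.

-24

Octahedral high-spin t₂g¹ eg⁰: CFSE = -0.4 × 183 = -73 kJ/mol.
In a tetrahedral site the filling is e¹ t₂⁰: CFSE(tet) = -0.6Δₜ = -0.6 × (4/9)(183) = -49 kJ/mol.
Subtracting, OSPE = -73 − (-49) = -24 kJ/mol.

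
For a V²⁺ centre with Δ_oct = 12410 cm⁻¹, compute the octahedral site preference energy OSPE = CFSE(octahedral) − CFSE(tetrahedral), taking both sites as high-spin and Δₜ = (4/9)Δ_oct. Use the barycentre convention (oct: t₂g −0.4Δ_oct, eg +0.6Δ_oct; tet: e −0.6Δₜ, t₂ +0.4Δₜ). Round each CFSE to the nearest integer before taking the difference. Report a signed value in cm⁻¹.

V is in group 5, so V²⁺ is d³ (5 − 2 = 3).
Octahedral (high-spin): t2g^3 e_g^0, CFSE = 3(−0.4) + 0(+0.6) = -1.2Δ_oct = -1.2 × 12410 = -14892 cm⁻¹.
In a tetrahedral site the filling is e^2 t2^1: CFSE(tet) = -0.8Δₜ = -0.8 × (4/9)(12410) = -4412 cm⁻¹.
OSPE = -14892 − (-4412) = -10480 cm⁻¹.

-10480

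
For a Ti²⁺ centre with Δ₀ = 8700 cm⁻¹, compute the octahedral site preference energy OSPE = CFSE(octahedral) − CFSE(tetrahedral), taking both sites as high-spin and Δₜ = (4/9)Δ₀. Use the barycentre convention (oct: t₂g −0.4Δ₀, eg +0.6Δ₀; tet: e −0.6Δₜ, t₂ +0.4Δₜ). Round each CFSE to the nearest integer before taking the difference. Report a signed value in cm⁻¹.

-2320

Ti sits in group 4; removing 2 electrons leaves Ti²⁺ with 4 − 2 = 2 d electrons.
In an octahedral site d² (HS) is t2g^2 e_g^0, giving CFSE(oct) = -0.8Δ₀ = -6960 cm⁻¹.
Tetrahedral: e^2 t2^0, CFSE = 2(−0.6) + 0(+0.4) = -1.2Δₜ = -1.2 × (4/9) × 8700 = -4640 cm⁻¹.
OSPE = CFSE(oct) − CFSE(tet) = -6960 − (-4640) = -2320 cm⁻¹.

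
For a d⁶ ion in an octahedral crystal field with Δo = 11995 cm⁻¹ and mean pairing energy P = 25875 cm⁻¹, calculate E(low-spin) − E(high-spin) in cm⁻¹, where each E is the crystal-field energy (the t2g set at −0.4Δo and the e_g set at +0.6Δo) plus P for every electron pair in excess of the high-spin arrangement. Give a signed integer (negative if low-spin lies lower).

High-spin: t2g^4 e_g^2, CFSE = -0.4Δo = -4798 cm⁻¹.
Low-spin: t2g^6 e_g^0, orbital CFSE = -2.4Δo = -28788 cm⁻¹; plus 2 excess pairs × P = +51750 cm⁻¹; total 22962 cm⁻¹.
Thus E(LS) − E(HS) = 27760 cm⁻¹.

27760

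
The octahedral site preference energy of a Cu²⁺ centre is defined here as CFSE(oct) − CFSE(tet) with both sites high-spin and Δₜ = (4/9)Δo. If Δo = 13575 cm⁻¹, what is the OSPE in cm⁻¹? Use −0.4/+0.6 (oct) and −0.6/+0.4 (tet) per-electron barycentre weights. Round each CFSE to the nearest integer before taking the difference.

Cu sits in group 11; removing 2 electrons leaves Cu²⁺ with 11 − 2 = 9 d electrons.
Octahedral (high-spin): t₂g⁶ eg³, CFSE = 6(−0.4) + 3(+0.6) = -0.6Δo = -0.6 × 13575 = -8145 cm⁻¹.
Tetrahedral: e⁴ t₂⁵, CFSE = 4(−0.6) + 5(+0.4) = -0.4Δₜ = -0.4 × (4/9) × 13575 = -2413 cm⁻¹.
OSPE = CFSE(oct) − CFSE(tet) = -8145 − (-2413) = -5732 cm⁻¹.

-5732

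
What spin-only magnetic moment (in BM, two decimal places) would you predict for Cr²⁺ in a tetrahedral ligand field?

4.90 BM

Cr is in group 6, so Cr²⁺ is d⁴ (6 − 2 = 4).
With tetrahedral geometry the complex is necessarily high-spin.
Configuration: e² t₂² → 4 unpaired electrons.
μ(spin-only) = √[4(4+2)] = √24 ≈ 4.90 BM.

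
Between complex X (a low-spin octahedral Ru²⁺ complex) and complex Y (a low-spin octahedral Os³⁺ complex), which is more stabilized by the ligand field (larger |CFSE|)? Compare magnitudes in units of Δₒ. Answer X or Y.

X: Ru is in group 8, so Ru²⁺ is d⁶ (8 − 2 = 6); t2g^6 e_g^0, CFSE = -2.4Δₒ.
Y: Group 8 minus oxidation state +3 gives a d⁵ configuration for Os³⁺; t₂g⁵ eg⁰, CFSE = -2.0Δₒ.
So X has the larger |CFSE|.

X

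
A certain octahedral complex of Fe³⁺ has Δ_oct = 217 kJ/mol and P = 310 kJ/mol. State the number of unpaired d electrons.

5

Fe is in group 8, so Fe³⁺ is d⁵ (8 − 3 = 5).
Since Δ_oct = 217 kJ/mol < P = 310 kJ/mol, the complex adopts the high-spin configuration.
Filling d⁵ accordingly: t₂g³ eg².
Unpaired electrons: 5.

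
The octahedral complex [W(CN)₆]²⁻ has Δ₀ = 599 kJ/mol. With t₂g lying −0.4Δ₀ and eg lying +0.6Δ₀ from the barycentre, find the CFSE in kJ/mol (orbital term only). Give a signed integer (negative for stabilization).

-479

Each CN⁻ contributes -1; 6 × (-1) = -6. With overall charge -2, W is in the +4 oxidation state.
Group 6 minus oxidation state +4 gives a d² configuration for W⁴⁺.
Electron filling gives t₂g² eg⁰.
The orbital stabilization is -0.8Δ₀ = -0.8 × 599 = -479 kJ/mol.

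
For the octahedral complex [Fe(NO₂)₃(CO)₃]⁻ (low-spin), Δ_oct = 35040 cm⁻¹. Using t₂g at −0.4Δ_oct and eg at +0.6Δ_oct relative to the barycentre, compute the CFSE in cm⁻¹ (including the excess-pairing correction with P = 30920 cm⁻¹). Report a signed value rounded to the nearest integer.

Ligand charges: 3×(-1) from NO₂⁻ and 3×(+0) from CO sum to -3; with overall charge -1, Fe is +2.
Group 8 minus oxidation state +2 gives a d⁶ configuration for Fe²⁺.
Configuration: t₂g⁶ eg⁰.
Orbital CFSE = 6(-0.4) + 0(0.6) = -2.4Δ_oct = -2.4 × 35040 = -84096 cm⁻¹.
Pairing penalty: 3 pairs vs 1 in the high-spin reference → 2 extra × P = 61840 cm⁻¹.
Overall CFSE = -84096 + 61840 = -22256 cm⁻¹.

-22256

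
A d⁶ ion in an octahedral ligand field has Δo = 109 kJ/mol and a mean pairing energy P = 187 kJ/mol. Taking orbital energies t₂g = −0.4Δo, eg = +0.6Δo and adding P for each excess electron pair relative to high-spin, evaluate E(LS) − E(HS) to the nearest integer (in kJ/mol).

156

High-spin d⁶ fills as t₂g⁴ eg² with CFSE 4(−0.4) + 2(+0.6) = -0.4Δo = -44 kJ/mol.
Low-spin: t₂g⁶ eg⁰, orbital CFSE = -2.4Δo = -262 kJ/mol; plus 2 excess pairs × P = +374 kJ/mol; total 112 kJ/mol.
E(LS) − E(HS) = 112 − (-44) = 156 kJ/mol.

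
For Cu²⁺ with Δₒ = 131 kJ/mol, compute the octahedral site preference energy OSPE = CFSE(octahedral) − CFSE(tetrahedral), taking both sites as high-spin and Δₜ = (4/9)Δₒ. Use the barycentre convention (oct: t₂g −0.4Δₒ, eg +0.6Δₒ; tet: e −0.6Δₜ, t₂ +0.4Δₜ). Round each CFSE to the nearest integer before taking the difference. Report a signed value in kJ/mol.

-56

Group 11 minus oxidation state +2 gives a d⁹ configuration for Cu²⁺.
Octahedral (high-spin): t₂g⁶ eg³, CFSE = 6(−0.4) + 3(+0.6) = -0.6Δₒ = -0.6 × 131 = -79 kJ/mol.
Tetrahedral: e⁴ t₂⁵, CFSE = 4(−0.6) + 5(+0.4) = -0.4Δₜ = -0.4 × (4/9) × 131 = -23 kJ/mol.
OSPE = -79 − (-23) = -56 kJ/mol.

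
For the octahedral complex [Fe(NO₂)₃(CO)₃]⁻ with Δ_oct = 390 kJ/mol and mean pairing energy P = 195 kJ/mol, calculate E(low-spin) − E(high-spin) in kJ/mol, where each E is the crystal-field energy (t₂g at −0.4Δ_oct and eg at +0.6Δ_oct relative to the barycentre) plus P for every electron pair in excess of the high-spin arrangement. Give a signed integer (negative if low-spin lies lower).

Ligand charges: 3×(-1) from NO₂⁻ and 3×(+0) from CO sum to -3; with overall charge -1, Fe is +2.
Group 8 minus oxidation state +2 gives a d⁶ configuration for Fe²⁺.
In the high-spin limit (t₂g⁴ eg²) the orbital term is -0.4Δ_oct = -156 kJ/mol, with no excess pairing.
For low-spin the configuration is t₂g⁶ eg⁰: orbital energy -2.4 × 390 = -936 kJ/mol, and 2 additional pairs relative to high-spin add 390 kJ/mol, giving -546 kJ/mol.
Thus E(LS) − E(HS) = -390 kJ/mol.

-390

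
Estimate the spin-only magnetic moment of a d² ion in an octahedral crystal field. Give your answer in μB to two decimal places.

2.83 μB

Configuration: t₂g² eg⁰ → 2 unpaired electrons.
μ(spin-only) = √[2(2+2)] = √8 ≈ 2.83 μB.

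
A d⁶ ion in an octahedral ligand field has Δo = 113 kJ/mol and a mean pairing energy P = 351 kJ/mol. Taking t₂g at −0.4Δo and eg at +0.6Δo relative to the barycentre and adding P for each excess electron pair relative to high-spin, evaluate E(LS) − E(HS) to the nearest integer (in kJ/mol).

476

High-spin d⁶ fills as t₂g⁴ eg² with CFSE 4(−0.4) + 2(+0.6) = -0.4Δo = -45 kJ/mol.
Low-spin: t₂g⁶ eg⁰, orbital CFSE = -2.4Δo = -271 kJ/mol; plus 2 excess pairs × P = +702 kJ/mol; total 431 kJ/mol.
Thus E(LS) − E(HS) = 476 kJ/mol.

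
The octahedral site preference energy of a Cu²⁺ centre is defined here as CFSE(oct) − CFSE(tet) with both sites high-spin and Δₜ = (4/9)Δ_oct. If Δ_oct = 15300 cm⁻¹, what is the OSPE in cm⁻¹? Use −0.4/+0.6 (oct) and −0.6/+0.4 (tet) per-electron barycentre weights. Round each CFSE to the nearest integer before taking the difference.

Group 11 minus oxidation state +2 gives a d⁹ configuration for Cu²⁺.
In an octahedral site d⁹ (HS) is t₂g⁶ eg³, giving CFSE(oct) = -0.6Δ_oct = -9180 cm⁻¹.
In a tetrahedral site the filling is e⁴ t₂⁵: CFSE(tet) = -0.4Δₜ = -0.4 × (4/9)(15300) = -2720 cm⁻¹.
OSPE = CFSE(oct) − CFSE(tet) = -9180 − (-2720) = -6460 cm⁻¹.

-6460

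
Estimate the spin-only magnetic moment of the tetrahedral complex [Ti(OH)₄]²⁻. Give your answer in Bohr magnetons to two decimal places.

2.83 Bohr magnetons

Each OH⁻ contributes -1; 4 × (-1) = -4. With overall charge -2, Ti is in the +2 oxidation state.
Group 4 minus oxidation state +2 gives a d² configuration for Ti²⁺.
Tetrahedral fields are weak (Δₜ ≈ 4/9 Δₒ), so electrons fill high-spin.
Configuration: e^2 t2^0 → 2 unpaired electrons.
μ(spin-only) = √[2(2+2)] = √8 ≈ 2.83 Bohr magnetons.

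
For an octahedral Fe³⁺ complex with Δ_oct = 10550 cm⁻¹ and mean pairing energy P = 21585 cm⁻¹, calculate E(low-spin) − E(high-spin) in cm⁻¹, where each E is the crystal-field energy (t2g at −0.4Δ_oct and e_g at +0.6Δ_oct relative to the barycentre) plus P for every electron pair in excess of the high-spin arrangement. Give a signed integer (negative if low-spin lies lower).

22070

Fe³⁺: group 8, so d-count = 8 − 3 = 5.
High-spin: t2g^3 e_g^2, CFSE = 0.0Δ_oct = 0 cm⁻¹.
Low-spin: t2g^5 e_g^0, orbital CFSE = -2.0Δ_oct = -21100 cm⁻¹; plus 2 excess pairs × P = +43170 cm⁻¹; total 22070 cm⁻¹.
The difference is 22070 − (0) = 22070 cm⁻¹, so high-spin lies lower.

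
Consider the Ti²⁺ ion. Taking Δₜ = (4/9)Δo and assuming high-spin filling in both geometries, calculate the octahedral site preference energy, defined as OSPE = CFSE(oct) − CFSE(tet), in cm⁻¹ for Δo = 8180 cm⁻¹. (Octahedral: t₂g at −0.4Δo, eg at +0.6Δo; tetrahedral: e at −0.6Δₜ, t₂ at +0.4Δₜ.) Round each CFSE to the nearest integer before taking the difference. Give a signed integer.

Ti is in group 4, so Ti²⁺ is d² (4 − 2 = 2).
In an octahedral site d² (HS) is t2g^2 e_g^0, giving CFSE(oct) = -0.8Δo = -6544 cm⁻¹.
Tetrahedral e^2 t2^0 gives -1.2Δₜ = -1.2 × (4/9) × 8180 = -4363 cm⁻¹.
Subtracting, OSPE = -6544 − (-4363) = -2181 cm⁻¹.

-2181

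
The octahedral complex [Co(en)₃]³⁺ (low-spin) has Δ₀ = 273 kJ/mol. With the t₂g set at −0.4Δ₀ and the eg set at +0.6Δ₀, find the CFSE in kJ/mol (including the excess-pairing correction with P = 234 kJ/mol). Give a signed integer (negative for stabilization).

-187

en is neutral, so the +3 overall charge sits on Co: oxidation state +3.
Co sits in group 9; removing 3 electrons leaves Co³⁺ with 9 − 3 = 6 d electrons.
Electron filling gives t₂g⁶ eg⁰.
Orbital CFSE = 6(-0.4) + 0(0.6) = -2.4Δ₀ = -2.4 × 273 = -655 kJ/mol.
High-spin d⁶ would be t₂g⁴ eg² with 1 pair; low-spin has 3, so 2 excess pairs cost +2P = +468 kJ/mol.
Combining: -655 + 468 = -187 kJ/mol.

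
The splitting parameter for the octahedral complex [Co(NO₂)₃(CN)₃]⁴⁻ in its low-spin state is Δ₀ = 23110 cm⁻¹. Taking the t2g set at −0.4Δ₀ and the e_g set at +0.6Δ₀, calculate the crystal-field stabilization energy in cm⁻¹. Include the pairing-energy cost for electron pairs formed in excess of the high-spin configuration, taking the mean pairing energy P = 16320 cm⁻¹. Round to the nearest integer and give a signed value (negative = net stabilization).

Ligand charges: 3×(-1) from NO₂⁻ and 3×(-1) from CN⁻ sum to -6; with overall charge -4, Co is +2.
Co sits in group 9; removing 2 electrons leaves Co²⁺ with 9 − 2 = 7 d electrons.
Electron filling gives t2g^6 e_g^1.
CFSE(orbital) = 6×(-0.4Δ₀) + 1×(0.6Δ₀) = -1.8Δ₀; with Δ₀ = 23110 cm⁻¹ that is -41598 cm⁻¹.
Pairing penalty: 3 pairs vs 2 in the high-spin reference → 1 extra × P = 16320 cm⁻¹.
Overall CFSE = -41598 + 16320 = -25278 cm⁻¹.

-25278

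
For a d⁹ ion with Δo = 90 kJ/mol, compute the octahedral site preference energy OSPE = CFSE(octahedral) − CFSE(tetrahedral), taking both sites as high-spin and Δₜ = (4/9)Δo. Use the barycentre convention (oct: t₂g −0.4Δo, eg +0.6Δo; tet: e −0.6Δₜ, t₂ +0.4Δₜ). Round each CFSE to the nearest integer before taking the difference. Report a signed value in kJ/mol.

-38

Octahedral high-spin t2g^6 e_g^3: CFSE = -0.6 × 90 = -54 kJ/mol.
Tetrahedral: e^4 t2^5, CFSE = 4(−0.6) + 5(+0.4) = -0.4Δₜ = -0.4 × (4/9) × 90 = -16 kJ/mol.
OSPE = -54 − (-16) = -38 kJ/mol.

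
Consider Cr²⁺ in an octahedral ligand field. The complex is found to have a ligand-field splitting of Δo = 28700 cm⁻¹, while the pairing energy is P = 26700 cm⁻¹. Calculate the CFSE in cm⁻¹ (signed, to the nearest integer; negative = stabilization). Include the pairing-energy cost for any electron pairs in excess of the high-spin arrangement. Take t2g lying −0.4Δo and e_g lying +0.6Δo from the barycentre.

-19220

Cr is in group 6, so Cr²⁺ is d⁴ (6 − 2 = 4).
Here Δo > P (28700 > 26700), so the low-spin state is favoured.
Configuration: t2g^4 e_g^0.
Orbital CFSE = -1.6Δo = -1.6 × 28700 = -45920 cm⁻¹.
Excess pairs vs high-spin: 1 − 0 = 1; pairing cost = +26700 cm⁻¹.
Net CFSE = -45920 + 26700 = -19220 cm⁻¹.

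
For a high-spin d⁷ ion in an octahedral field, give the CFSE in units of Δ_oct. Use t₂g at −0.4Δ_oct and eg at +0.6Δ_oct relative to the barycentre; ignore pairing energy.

-0.8 Δ_oct

Configuration: t₂g⁵ eg².
CFSE = 5(-0.4Δ_oct) + 2(0.6Δ_oct) = -2.0Δ_oct + 1.2Δ_oct = -0.8Δ_oct.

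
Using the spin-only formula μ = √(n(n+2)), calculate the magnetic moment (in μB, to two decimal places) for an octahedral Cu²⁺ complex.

Cu²⁺: group 11, so d-count = 11 − 2 = 9.
Configuration: t2g^6 e_g^3 → 1 unpaired electron.
μ(spin-only) = √[1(1+2)] = √3 ≈ 1.73 μB.

1.73 μB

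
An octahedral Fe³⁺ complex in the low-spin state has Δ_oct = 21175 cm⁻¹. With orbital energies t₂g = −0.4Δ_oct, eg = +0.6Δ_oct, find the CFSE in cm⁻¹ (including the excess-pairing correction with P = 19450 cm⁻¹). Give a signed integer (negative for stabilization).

-3450

Fe³⁺: group 8, so d-count = 8 − 3 = 5.
The d⁵ electrons fill as t₂g⁵ eg⁰.
Orbital CFSE = 5(-0.4) + 0(0.6) = -2.0Δ_oct = -2.0 × 21175 = -42350 cm⁻¹.
Pairing penalty: 2 pairs vs 0 in the high-spin reference → 2 extra × P = 38900 cm⁻¹.
Overall CFSE = -42350 + 38900 = -3450 cm⁻¹.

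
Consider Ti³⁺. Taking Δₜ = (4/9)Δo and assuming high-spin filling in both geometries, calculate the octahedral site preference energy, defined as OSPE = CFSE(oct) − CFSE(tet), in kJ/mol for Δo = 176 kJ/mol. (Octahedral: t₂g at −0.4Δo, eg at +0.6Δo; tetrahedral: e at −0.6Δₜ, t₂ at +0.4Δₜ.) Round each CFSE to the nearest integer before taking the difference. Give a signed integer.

-23

Ti sits in group 4; removing 3 electrons leaves Ti³⁺ with 4 − 3 = 1 d electrons.
In an octahedral site d¹ (HS) is t2g^1 e_g^0, giving CFSE(oct) = -0.4Δo = -70 kJ/mol.
Tetrahedral: e^1 t2^0, CFSE = 1(−0.6) + 0(+0.4) = -0.6Δₜ = -0.6 × (4/9) × 176 = -47 kJ/mol.
OSPE = CFSE(oct) − CFSE(tet) = -70 − (-47) = -23 kJ/mol.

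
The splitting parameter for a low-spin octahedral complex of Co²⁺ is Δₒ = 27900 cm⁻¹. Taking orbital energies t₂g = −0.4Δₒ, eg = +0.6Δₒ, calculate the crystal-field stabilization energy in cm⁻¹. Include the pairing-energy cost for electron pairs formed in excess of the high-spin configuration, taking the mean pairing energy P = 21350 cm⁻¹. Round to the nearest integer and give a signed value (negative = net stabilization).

-28870

Co is in group 9, so Co²⁺ is d⁷ (9 − 2 = 7).
Configuration: t₂g⁶ eg¹.
The orbital stabilization is -1.8Δₒ = -1.8 × 27900 = -50220 cm⁻¹.
Relative to high-spin t₂g⁵ eg² (2 paired), the low-spin configuration has 1 additional pair, contributing +1 × 21350 = +21350 cm⁻¹.
Combining: -50220 + 21350 = -28870 cm⁻¹.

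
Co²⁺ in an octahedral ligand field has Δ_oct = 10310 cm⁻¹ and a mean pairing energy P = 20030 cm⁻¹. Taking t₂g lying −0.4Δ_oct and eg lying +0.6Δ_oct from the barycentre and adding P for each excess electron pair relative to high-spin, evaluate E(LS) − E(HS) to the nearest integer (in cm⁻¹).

9720

Co²⁺: group 9, so d-count = 9 − 2 = 7.
High-spin: t₂g⁵ eg², CFSE = -0.8Δ_oct = -8248 cm⁻¹.
Low-spin: t₂g⁶ eg¹, orbital CFSE = -1.8Δ_oct = -18558 cm⁻¹; plus 1 excess pair × P = +20030 cm⁻¹; total 1472 cm⁻¹.
The difference is 1472 − (-8248) = 9720 cm⁻¹, so high-spin lies lower.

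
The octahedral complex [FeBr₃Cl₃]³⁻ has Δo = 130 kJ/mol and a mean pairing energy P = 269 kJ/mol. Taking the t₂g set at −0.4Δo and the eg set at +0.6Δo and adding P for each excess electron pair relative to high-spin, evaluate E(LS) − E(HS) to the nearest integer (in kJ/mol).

Ligand charges: 3×(-1) from Br⁻ and 3×(-1) from Cl⁻ sum to -6; with overall charge -3, Fe is +3.
Group 8 minus oxidation state +3 gives a d⁵ configuration for Fe³⁺.
High-spin d⁵ fills as t₂g³ eg² with CFSE 3(−0.4) + 2(+0.6) = 0.0Δo = 0 kJ/mol.
Low-spin t₂g⁵ eg⁰ gives -2.0Δo = -260 kJ/mol, but forming 2 extra pairs costs 2P = 538 kJ/mol, so E(LS) = -260 + 538 = 278 kJ/mol.
Thus E(LS) − E(HS) = 278 kJ/mol.

278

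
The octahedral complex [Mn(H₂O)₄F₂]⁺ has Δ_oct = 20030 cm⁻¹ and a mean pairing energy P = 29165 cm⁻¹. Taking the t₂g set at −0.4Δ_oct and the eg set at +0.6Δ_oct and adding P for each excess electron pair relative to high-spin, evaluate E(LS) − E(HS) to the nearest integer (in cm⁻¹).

Ligand charges: 4×(+0) from H₂O and 2×(-1) from F⁻ sum to -2; with overall charge +1, Mn is +3.
Mn sits in group 7; removing 3 electrons leaves Mn³⁺ with 7 − 3 = 4 d electrons.
In the high-spin limit (t₂g³ eg¹) the orbital term is -0.6Δ_oct = -12018 cm⁻¹, with no excess pairing.
Low-spin t₂g⁴ eg⁰ gives -1.6Δ_oct = -32048 cm⁻¹, but forming 1 extra pair costs 1P = 29165 cm⁻¹, so E(LS) = -32048 + 29165 = -2883 cm⁻¹.
Thus E(LS) − E(HS) = 9135 cm⁻¹.

9135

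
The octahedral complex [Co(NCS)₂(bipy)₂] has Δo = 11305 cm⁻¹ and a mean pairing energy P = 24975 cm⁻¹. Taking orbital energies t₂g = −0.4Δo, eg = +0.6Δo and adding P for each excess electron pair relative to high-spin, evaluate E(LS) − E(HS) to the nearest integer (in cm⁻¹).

13670

Ligand charges: 2×(-1) from NCS⁻ and 2×(+0) from bipy sum to -2; with overall charge +0, Co is +2.
Co sits in group 9; removing 2 electrons leaves Co²⁺ with 9 − 2 = 7 d electrons.
High-spin: t₂g⁵ eg², CFSE = -0.8Δo = -9044 cm⁻¹.
Low-spin t₂g⁶ eg¹ gives -1.8Δo = -20349 cm⁻¹, but forming 1 extra pair costs 1P = 24975 cm⁻¹, so E(LS) = -20349 + 24975 = 4626 cm⁻¹.
Thus E(LS) − E(HS) = 13670 cm⁻¹.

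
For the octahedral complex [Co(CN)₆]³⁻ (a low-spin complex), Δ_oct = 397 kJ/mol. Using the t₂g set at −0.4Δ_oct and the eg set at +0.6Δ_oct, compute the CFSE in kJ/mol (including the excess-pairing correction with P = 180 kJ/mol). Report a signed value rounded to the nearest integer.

Each CN⁻ contributes -1; 6 × (-1) = -6. With overall charge -3, Co is in the +3 oxidation state.
Group 9 minus oxidation state +3 gives a d⁶ configuration for Co³⁺.
The d⁶ electrons fill as t₂g⁶ eg⁰.
CFSE(orbital) = 6×(-0.4Δ_oct) + 0×(0.6Δ_oct) = -2.4Δ_oct; with Δ_oct = 397 kJ/mol that is -953 kJ/mol.
Pairing penalty: 3 pairs vs 1 in the high-spin reference → 2 extra × P = 360 kJ/mol.
Overall CFSE = -953 + 360 = -593 kJ/mol.

-593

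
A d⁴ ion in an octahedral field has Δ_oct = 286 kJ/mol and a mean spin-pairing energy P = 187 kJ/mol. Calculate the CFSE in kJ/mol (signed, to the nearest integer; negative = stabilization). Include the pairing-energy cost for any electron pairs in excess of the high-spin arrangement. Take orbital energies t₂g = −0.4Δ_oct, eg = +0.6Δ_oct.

-271

With Δ_oct > P the complex is low-spin.
Filling d⁴ accordingly: t₂g⁴ eg⁰.
Orbital CFSE = -1.6Δ_oct = -1.6 × 286 = -458 kJ/mol.
Excess pairs vs high-spin: 1 − 0 = 1; pairing cost = +187 kJ/mol.
Net CFSE = -458 + 187 = -271 kJ/mol.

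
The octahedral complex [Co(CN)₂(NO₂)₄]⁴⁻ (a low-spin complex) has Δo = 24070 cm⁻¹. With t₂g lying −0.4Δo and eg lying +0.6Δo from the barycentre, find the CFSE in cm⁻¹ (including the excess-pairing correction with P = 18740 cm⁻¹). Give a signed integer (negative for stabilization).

-24586

Ligand charges: 2×(-1) from CN⁻ and 4×(-1) from NO₂⁻ sum to -6; with overall charge -4, Co is +2.
Group 9 minus oxidation state +2 gives a d⁷ configuration for Co²⁺.
The d⁷ electrons fill as t₂g⁶ eg¹.
The orbital stabilization is -1.8Δo = -1.8 × 24070 = -43326 cm⁻¹.
Relative to high-spin t₂g⁵ eg² (2 paired), the low-spin configuration has 1 additional pair, contributing +1 × 18740 = +18740 cm⁻¹.
Overall CFSE = -43326 + 18740 = -24586 cm⁻¹.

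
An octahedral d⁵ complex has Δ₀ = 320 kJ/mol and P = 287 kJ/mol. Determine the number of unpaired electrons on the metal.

Δ₀ > P, so pairing is preferred: the ground state is low-spin.
Filling d⁵ accordingly: t2g^5 e_g^0.
Unpaired electrons: 1.

1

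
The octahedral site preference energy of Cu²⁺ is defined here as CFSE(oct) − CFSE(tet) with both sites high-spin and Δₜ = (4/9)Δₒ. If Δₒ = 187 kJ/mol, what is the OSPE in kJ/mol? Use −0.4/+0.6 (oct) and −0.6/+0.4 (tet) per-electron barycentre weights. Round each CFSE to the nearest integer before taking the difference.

-79

Cu sits in group 11; removing 2 electrons leaves Cu²⁺ with 11 − 2 = 9 d electrons.
Octahedral high-spin t₂g⁶ eg³: CFSE = -0.6 × 187 = -112 kJ/mol.
Tetrahedral e⁴ t₂⁵ gives -0.4Δₜ = -0.4 × (4/9) × 187 = -33 kJ/mol.
Subtracting, OSPE = -112 − (-33) = -79 kJ/mol.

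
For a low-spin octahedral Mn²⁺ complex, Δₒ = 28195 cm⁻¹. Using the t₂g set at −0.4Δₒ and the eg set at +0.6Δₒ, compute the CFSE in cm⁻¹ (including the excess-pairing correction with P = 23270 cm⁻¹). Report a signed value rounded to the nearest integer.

-9850

Mn²⁺: group 7, so d-count = 7 − 2 = 5.
The d⁵ electrons fill as t₂g⁵ eg⁰.
The orbital stabilization is -2.0Δₒ = -2.0 × 28195 = -56390 cm⁻¹.
High-spin d⁵ would be t₂g³ eg² with 0 pairs; low-spin has 2, so 2 excess pairs cost +2P = +46540 cm⁻¹.
Combining: -56390 + 46540 = -9850 cm⁻¹.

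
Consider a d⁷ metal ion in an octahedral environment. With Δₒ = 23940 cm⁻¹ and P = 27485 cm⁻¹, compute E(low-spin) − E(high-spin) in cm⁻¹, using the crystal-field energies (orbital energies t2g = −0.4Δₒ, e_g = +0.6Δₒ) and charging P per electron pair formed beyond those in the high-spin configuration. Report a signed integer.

In the high-spin limit (t2g^5 e_g^2) the orbital term is -0.8Δₒ = -19152 cm⁻¹, with no excess pairing.
Low-spin t2g^6 e_g^1 gives -1.8Δₒ = -43092 cm⁻¹, but forming 1 extra pair costs 1P = 27485 cm⁻¹, so E(LS) = -43092 + 27485 = -15607 cm⁻¹.
E(LS) − E(HS) = -15607 − (-19152) = 3545 cm⁻¹.

3545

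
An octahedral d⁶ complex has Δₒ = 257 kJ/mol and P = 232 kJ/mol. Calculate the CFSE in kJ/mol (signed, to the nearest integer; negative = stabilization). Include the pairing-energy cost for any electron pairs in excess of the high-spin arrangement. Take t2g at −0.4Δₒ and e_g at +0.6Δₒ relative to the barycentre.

-153

Δₒ > P, so pairing is preferred: the ground state is low-spin.
Filling d⁶ accordingly: t2g^6 e_g^0.
Orbital CFSE = -2.4Δₒ = -2.4 × 257 = -617 kJ/mol.
Excess pairs vs high-spin: 3 − 1 = 2; pairing cost = +464 kJ/mol.
Net CFSE = -617 + 464 = -153 kJ/mol.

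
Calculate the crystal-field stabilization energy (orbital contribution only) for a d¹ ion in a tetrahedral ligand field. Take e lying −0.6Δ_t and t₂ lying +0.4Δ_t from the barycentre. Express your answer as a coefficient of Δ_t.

-0.6 Δ_t

Tetrahedral fields are weak (Δₜ ≈ 4/9 Δₒ), so electrons fill high-spin.
Configuration: e¹ t₂⁰.
CFSE = 1(-0.6Δ_t) + 0(0.4Δ_t) = -0.6Δ_t + 0.0Δ_t = -0.6Δ_t.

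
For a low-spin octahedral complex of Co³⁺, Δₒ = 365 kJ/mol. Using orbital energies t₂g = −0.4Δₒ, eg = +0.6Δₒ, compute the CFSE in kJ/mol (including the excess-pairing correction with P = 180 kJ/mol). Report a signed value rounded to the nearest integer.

-516

Co³⁺: group 9, so d-count = 9 − 3 = 6.
The d⁶ electrons fill as t₂g⁶ eg⁰.
The orbital stabilization is -2.4Δₒ = -2.4 × 365 = -876 kJ/mol.
High-spin d⁶ would be t₂g⁴ eg² with 1 pair; low-spin has 3, so 2 excess pairs cost +2P = +360 kJ/mol.
Net CFSE = -876 + 360 = -516 kJ/mol.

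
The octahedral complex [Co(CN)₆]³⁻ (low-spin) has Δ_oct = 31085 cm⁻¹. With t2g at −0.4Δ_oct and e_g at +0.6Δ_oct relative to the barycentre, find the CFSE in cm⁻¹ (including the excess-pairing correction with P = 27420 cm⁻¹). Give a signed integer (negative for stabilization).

-19764

Each CN⁻ contributes -1; 6 × (-1) = -6. With overall charge -3, Co is in the +3 oxidation state.
Group 9 minus oxidation state +3 gives a d⁶ configuration for Co³⁺.
Electron filling gives t2g^6 e_g^0.
CFSE(orbital) = 6×(-0.4Δ_oct) + 0×(0.6Δ_oct) = -2.4Δ_oct; with Δ_oct = 31085 cm⁻¹ that is -74604 cm⁻¹.
High-spin d⁶ would be t2g^4 e_g^2 with 1 pair; low-spin has 3, so 2 excess pairs cost +2P = +54840 cm⁻¹.
Net CFSE = -74604 + 54840 = -19764 cm⁻¹.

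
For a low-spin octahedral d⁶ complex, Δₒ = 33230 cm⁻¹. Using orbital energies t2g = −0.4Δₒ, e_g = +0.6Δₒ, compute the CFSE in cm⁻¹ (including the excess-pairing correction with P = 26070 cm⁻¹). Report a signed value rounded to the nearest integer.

-27612

Configuration: t2g^6 e_g^0.
CFSE(orbital) = 6×(-0.4Δₒ) + 0×(0.6Δₒ) = -2.4Δₒ; with Δₒ = 33230 cm⁻¹ that is -79752 cm⁻¹.
Relative to high-spin t2g^4 e_g^2 (1 paired), the low-spin configuration has 2 additional pairs, contributing +2 × 26070 = +52140 cm⁻¹.
Overall CFSE = -79752 + 52140 = -27612 cm⁻¹.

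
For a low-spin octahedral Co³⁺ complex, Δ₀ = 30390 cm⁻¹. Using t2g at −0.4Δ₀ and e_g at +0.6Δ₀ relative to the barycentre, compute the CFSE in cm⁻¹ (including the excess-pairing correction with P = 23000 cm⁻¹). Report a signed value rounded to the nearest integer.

Co³⁺: group 9, so d-count = 9 − 3 = 6.
The d⁶ electrons fill as t2g^6 e_g^0.
CFSE(orbital) = 6×(-0.4Δ₀) + 0×(0.6Δ₀) = -2.4Δ₀; with Δ₀ = 30390 cm⁻¹ that is -72936 cm⁻¹.
Pairing penalty: 3 pairs vs 1 in the high-spin reference → 2 extra × P = 46000 cm⁻¹.
Combining: -72936 + 46000 = -26936 cm⁻¹.

-26936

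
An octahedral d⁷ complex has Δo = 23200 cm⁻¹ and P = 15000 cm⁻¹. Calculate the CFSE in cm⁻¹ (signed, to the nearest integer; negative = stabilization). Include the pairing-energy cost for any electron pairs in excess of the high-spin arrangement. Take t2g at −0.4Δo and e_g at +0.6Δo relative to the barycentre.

-26760

Since Δo = 23200 cm⁻¹ > P = 15000 cm⁻¹, the complex adopts the low-spin configuration.
That gives t2g^6 e_g^1.
Orbital CFSE = -1.8Δo = -1.8 × 23200 = -41760 cm⁻¹.
Excess pairs vs high-spin: 3 − 2 = 1; pairing cost = +15000 cm⁻¹.
Net CFSE = -41760 + 15000 = -26760 cm⁻¹.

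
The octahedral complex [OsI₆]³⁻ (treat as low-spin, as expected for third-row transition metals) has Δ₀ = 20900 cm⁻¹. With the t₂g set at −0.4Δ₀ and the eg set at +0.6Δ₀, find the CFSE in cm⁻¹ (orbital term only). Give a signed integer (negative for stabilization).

Each I⁻ contributes -1; 6 × (-1) = -6. With overall charge -3, Os is in the +3 oxidation state.
Group 8 minus oxidation state +3 gives a d⁵ configuration for Os³⁺.
Configuration: t₂g⁵ eg⁰.
The orbital stabilization is -2.0Δ₀ = -2.0 × 20900 = -41800 cm⁻¹.

-41800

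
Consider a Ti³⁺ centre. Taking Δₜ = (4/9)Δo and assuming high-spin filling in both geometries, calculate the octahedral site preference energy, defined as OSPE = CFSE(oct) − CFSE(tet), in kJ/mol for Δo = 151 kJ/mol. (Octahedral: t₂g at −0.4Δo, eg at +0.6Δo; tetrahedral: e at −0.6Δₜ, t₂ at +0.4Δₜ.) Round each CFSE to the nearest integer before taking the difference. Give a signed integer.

Group 4 minus oxidation state +3 gives a d¹ configuration for Ti³⁺.
In an octahedral site d¹ (HS) is t₂g¹ eg⁰, giving CFSE(oct) = -0.4Δo = -60 kJ/mol.
Tetrahedral e¹ t₂⁰ gives -0.6Δₜ = -0.6 × (4/9) × 151 = -40 kJ/mol.
OSPE = CFSE(oct) − CFSE(tet) = -60 − (-40) = -20 kJ/mol.

-20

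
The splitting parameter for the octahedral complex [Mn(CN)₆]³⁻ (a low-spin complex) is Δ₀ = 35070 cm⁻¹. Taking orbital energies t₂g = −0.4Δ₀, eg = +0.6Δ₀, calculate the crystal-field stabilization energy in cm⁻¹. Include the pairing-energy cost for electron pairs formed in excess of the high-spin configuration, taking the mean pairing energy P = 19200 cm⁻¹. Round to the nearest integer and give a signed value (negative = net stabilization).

-36912

Each CN⁻ contributes -1; 6 × (-1) = -6. With overall charge -3, Mn is in the +3 oxidation state.
Mn is in group 7, so Mn³⁺ is d⁴ (7 − 3 = 4).
Configuration: t₂g⁴ eg⁰.
Orbital CFSE = 4(-0.4) + 0(0.6) = -1.6Δ₀ = -1.6 × 35070 = -56112 cm⁻¹.
Relative to high-spin t₂g³ eg¹ (0 paired), the low-spin configuration has 1 additional pair, contributing +1 × 19200 = +19200 cm⁻¹.
Combining: -56112 + 19200 = -36912 cm⁻¹.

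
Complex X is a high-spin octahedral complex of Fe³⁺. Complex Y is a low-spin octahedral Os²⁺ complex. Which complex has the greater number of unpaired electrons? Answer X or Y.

X: Fe sits in group 8; removing 3 electrons leaves Fe³⁺ with 8 − 3 = 5 d electrons; t₂g³ eg² → 5 unpaired.
Y: Os is in group 8, so Os²⁺ is d⁶ (8 − 2 = 6); t₂g⁶ eg⁰ → 0 unpaired.
So X has more unpaired electrons.

X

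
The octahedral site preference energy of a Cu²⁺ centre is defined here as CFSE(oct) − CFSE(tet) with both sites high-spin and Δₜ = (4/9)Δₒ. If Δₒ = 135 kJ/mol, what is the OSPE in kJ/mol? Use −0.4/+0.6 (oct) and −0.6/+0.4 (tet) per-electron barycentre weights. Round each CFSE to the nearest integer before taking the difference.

-57

Cu²⁺: group 11, so d-count = 11 − 2 = 9.
Octahedral high-spin t2g^6 e_g^3: CFSE = -0.6 × 135 = -81 kJ/mol.
Tetrahedral e^4 t2^5 gives -0.4Δₜ = -0.4 × (4/9) × 135 = -24 kJ/mol.
Subtracting, OSPE = -81 − (-24) = -57 kJ/mol.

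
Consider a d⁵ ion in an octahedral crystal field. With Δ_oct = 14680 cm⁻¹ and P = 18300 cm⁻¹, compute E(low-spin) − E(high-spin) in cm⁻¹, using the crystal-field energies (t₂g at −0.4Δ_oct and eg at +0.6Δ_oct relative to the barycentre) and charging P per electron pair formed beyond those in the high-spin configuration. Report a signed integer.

7240

High-spin d⁵ fills as t₂g³ eg² with CFSE 3(−0.4) + 2(+0.6) = 0.0Δ_oct = 0 cm⁻¹.
Low-spin: t₂g⁵ eg⁰, orbital CFSE = -2.0Δ_oct = -29360 cm⁻¹; plus 2 excess pairs × P = +36600 cm⁻¹; total 7240 cm⁻¹.
Thus E(LS) − E(HS) = 7240 cm⁻¹.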